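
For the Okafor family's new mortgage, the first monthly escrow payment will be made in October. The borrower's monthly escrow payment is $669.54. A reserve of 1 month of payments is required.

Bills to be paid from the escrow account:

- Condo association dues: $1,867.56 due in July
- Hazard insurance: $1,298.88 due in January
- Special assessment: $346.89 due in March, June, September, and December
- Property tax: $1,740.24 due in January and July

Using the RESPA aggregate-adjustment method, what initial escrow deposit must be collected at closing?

Cushion = 1 × $669.54 = $669.54
Trial balance (start $0, +$669.54 each month, − disbursements):
  Oct: +$669.54 → $669.54
  Nov: +$669.54 → $1,339.08
  Dec: +$669.54 − $346.89 → $1,661.73
  Jan: +$669.54 − $3,039.12 → -$707.85
  Feb: +$669.54 → -$38.31
  Mar: +$669.54 − $346.89 → $284.34
  Apr: +$669.54 → $953.88
  May: +$669.54 → $1,623.42
  Jun: +$669.54 − $346.89 → $1,946.07
  Jul: +$669.54 − $3,607.80 → -$992.19
  Aug: +$669.54 → -$322.65
  Sep: +$669.54 − $346.89 → $0.00
Lowest trial balance = -$992.19 (Jul)
Initial deposit = cushion − low point = $669.54 − (-$992.19) = $1,661.73

$1,661.73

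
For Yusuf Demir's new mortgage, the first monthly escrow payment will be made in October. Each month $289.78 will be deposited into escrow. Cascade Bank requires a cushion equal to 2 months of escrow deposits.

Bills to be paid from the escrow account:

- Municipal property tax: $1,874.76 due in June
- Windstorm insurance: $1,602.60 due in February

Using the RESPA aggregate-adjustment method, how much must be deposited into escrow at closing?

Cushion = 2 × $289.78 = $579.56
Trial balance (start $0, +$289.78 each month, − disbursements):
  Oct: +$289.78 → $289.78
  Nov: +$289.78 → $579.56
  Dec: +$289.78 → $869.34
  Jan: +$289.78 → $1,159.12
  Feb: +$289.78 − $1,602.60 → -$153.70
  Mar: +$289.78 → $136.08
  Apr: +$289.78 → $425.86
  May: +$289.78 → $715.64
  Jun: +$289.78 − $1,874.76 → -$869.34
  Jul: +$289.78 → -$579.56
  Aug: +$289.78 → -$289.78
  Sep: +$289.78 → $0.00
Lowest trial balance = -$869.34 (Jun)
Initial deposit = cushion − low point = $579.56 − (-$869.34) = $1,448.90

$1,448.90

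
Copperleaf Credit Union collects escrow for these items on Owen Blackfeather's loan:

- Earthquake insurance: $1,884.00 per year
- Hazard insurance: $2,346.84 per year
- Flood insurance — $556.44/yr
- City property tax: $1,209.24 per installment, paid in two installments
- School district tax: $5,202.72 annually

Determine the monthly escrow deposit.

Earthquake insurance = $1,884.00
Hazard insurance = $2,346.84
Flood insurance = $556.44
City property tax = $1,209.24 × 2 = $2,418.48
School district tax = $5,202.72
Annual escrow total = $1,884.00 + $2,346.84 + $556.44 + $2,418.48 + $5,202.72 = $12,408.48
Monthly = $12,408.48 ÷ 12 = $1,034.04

$1,034.04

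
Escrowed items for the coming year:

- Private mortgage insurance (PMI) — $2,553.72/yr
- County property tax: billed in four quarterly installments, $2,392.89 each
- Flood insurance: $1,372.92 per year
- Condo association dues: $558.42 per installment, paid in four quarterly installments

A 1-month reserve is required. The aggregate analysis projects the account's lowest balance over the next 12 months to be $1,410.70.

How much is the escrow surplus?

$99.71

Private mortgage insurance (PMI): $2,553.72
County property tax: $2,392.89 × 4 = $9,571.56
Flood insurance: $1,372.92
Condo association dues: $558.42 × 4 = $2,233.68
Total annual escrow = $2,553.72 + $9,571.56 + $1,372.92 + $2,233.68 = $15,731.88
Monthly = $15,731.88 / 12 = $1,310.99
Required reserve = 1 × $1,310.99 = $1,310.99
Surplus = $1,410.70 − $1,310.99 = $99.71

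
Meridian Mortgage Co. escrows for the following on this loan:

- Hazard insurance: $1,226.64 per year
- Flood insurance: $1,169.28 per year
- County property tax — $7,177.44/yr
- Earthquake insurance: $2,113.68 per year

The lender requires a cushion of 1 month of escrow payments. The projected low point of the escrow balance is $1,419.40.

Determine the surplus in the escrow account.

Hazard insurance: $1,226.64 per year
Flood insurance: $1,169.28 per year
County property tax: $7,177.44 per year
Earthquake insurance: $2,113.68 per year
Combined annual = $11,687.04
Monthly escrow = $11,687.04 ÷ 12 = $973.92
Required cushion = 1 × $973.92 = $973.92
Excess over cushion: $1,419.40 − $973.92 = $445.48

$445.48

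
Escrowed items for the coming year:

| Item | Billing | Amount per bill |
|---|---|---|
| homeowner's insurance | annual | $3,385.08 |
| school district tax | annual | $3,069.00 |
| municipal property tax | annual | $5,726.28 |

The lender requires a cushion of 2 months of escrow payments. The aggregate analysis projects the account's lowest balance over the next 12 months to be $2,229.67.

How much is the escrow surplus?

Homeowner's insurance — $3,385.08
School district tax — $3,069.00
Municipal property tax — $5,726.28
Yearly total = $12,180.36
Per month = $12,180.36 / 12 = $1,015.03
Required cushion = 2 × $1,015.03 = $2,030.06
Surplus = $2,229.67 − $2,030.06 = $199.61

$199.61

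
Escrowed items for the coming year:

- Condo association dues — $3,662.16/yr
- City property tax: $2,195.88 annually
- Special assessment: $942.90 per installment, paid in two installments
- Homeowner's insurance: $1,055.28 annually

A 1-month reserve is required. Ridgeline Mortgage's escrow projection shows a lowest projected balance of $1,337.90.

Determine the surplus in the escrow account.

Condo association dues = $3,662.16 per year
City property tax = $2,195.88 per year
Special assessment = $942.90 × 2 = $1,885.80 per year
Homeowner's insurance = $1,055.28 per year
Yearly total = $3,662.16 + $2,195.88 + $1,885.80 + $1,055.28 = $8,799.12
Monthly escrow = $8,799.12 ÷ 12 = $733.26
Required cushion = 1 × $733.26 = $733.26
Excess over cushion: $1,337.90 − $733.26 = $604.64

$604.64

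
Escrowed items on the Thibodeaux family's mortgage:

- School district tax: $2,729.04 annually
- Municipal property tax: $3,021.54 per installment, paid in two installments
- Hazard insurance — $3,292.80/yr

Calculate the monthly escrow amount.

School district tax = $2,729.04
Municipal property tax = $3,021.54 × 2 = $6,043.08
Hazard insurance = $3,292.80
Combined annual = $2,729.04 + $6,043.08 + $3,292.80 = $12,064.92
Base monthly escrow = $12,064.92 / 12 = $1,005.41

$1,005.41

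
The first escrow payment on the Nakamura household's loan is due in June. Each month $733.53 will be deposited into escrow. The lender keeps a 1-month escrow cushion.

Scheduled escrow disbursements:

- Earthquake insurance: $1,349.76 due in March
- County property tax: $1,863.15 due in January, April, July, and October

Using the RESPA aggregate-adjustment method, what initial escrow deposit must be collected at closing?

$1,467.06

Cushion = 1 × $733.53 = $733.53
Trial balance (start $0, +$733.53 each month, − disbursements):
  Jun: +$733.53 → $733.53
  Jul: +$733.53 − $1,863.15 → -$396.09
  Aug: +$733.53 → $337.44
  Sep: +$733.53 → $1,070.97
  Oct: +$733.53 − $1,863.15 → -$58.65
  Nov: +$733.53 → $674.88
  Dec: +$733.53 → $1,408.41
  Jan: +$733.53 − $1,863.15 → $278.79
  Feb: +$733.53 → $1,012.32
  Mar: +$733.53 − $1,349.76 → $396.09
  Apr: +$733.53 − $1,863.15 → -$733.53
  May: +$733.53 → $0.00
Lowest trial balance = -$733.53 (Apr)
Initial deposit = cushion − low point = $733.53 − (-$733.53) = $1,467.06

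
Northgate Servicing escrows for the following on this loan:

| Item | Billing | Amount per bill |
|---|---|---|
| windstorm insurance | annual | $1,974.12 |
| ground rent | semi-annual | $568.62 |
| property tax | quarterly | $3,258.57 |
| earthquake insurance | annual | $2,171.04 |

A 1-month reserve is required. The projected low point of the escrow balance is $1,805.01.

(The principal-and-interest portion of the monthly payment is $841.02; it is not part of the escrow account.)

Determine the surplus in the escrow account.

Windstorm insurance — $1,974.12 annually
Ground rent — $568.62 × 2 = $1,137.24 annually
Property tax — $3,258.57 × 4 = $13,034.28 annually
Earthquake insurance — $2,171.04 annually
Yearly total = $1,974.12 + $1,137.24 + $13,034.28 + $2,171.04 = $18,316.68
Monthly = $18,316.68 / 12 = $1,526.39
Required cushion = 1 × $1,526.39 = $1,526.39
Surplus = $1,805.01 − $1,526.39 = $278.62

$278.62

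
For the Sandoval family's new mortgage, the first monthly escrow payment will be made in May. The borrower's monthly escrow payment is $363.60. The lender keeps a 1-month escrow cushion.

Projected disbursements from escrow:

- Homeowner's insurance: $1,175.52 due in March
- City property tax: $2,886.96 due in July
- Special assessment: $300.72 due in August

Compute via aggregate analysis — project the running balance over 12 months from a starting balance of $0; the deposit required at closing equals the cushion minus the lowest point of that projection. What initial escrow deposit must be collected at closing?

Cushion = 1 × $363.60 = $363.60
Trial balance (start $0, +$363.60 each month, − disbursements):
  May: +$363.60 → $363.60
  Jun: +$363.60 → $727.20
  Jul: +$363.60 − $2,886.96 → -$1,796.16
  Aug: +$363.60 − $300.72 → -$1,733.28
  Sep: +$363.60 → -$1,369.68
  Oct: +$363.60 → -$1,006.08
  Nov: +$363.60 → -$642.48
  Dec: +$363.60 → -$278.88
  Jan: +$363.60 → $84.72
  Feb: +$363.60 → $448.32
  Mar: +$363.60 − $1,175.52 → -$363.60
  Apr: +$363.60 → $0.00
Lowest trial balance = -$1,796.16 (Jul)
Initial deposit = cushion − low point = $363.60 − (-$1,796.16) = $2,159.76

$2,159.76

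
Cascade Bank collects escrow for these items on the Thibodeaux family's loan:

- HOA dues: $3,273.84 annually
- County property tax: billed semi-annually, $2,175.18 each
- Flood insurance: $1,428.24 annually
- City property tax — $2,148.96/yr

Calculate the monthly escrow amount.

HOA dues = $3,273.84/yr
County property tax = $2,175.18 × 2 = $4,350.36/yr
Flood insurance = $1,428.24/yr
City property tax = $2,148.96/yr
Yearly total = $11,201.40
Monthly = $11,201.40 ÷ 12 = $933.45

$933.45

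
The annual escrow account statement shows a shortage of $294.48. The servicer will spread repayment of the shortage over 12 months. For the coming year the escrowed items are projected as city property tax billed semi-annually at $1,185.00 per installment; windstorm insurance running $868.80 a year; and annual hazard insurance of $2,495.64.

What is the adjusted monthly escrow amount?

$502.41

City property tax: $1,185.00 × 2 = $2,370.00 annually
Windstorm insurance: $868.80 annually
Hazard insurance: $2,495.64 annually
Combined annual = $5,734.44
Monthly = $5,734.44 / 12 = $477.87
Shortage spread = $294.48 ÷ 12 = $24.54/mo
New monthly escrow = $477.87 + $24.54 = $502.41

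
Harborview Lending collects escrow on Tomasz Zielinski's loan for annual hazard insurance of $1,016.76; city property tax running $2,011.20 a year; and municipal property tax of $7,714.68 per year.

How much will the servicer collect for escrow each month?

Hazard insurance = $1,016.76 annually
City property tax = $2,011.20 annually
Municipal property tax = $7,714.68 annually
Combined annual = $10,742.64
Monthly = $10,742.64 / 12 = $895.22

$895.22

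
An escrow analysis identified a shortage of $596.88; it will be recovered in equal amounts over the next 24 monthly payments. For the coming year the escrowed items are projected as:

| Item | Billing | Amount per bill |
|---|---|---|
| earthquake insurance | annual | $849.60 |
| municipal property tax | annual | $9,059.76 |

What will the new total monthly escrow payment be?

$850.65

Earthquake insurance — $849.60
Municipal property tax — $9,059.76
Total annual escrow = $849.60 + $9,059.76 = $9,909.36
Monthly = $9,909.36 ÷ 12 = $825.78
Shortage spread = $596.88 ÷ 24 = $24.87/mo
Adjusted monthly = $825.78 + $24.87 = $850.65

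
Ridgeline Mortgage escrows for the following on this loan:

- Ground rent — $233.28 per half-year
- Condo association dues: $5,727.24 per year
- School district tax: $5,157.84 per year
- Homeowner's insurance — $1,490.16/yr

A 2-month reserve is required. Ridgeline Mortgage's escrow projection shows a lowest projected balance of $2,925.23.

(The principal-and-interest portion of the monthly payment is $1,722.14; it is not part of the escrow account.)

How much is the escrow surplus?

$784.93

Ground rent: $233.28 × 2 = $466.56
Condo association dues: $5,727.24
School district tax: $5,157.84
Homeowner's insurance: $1,490.16
Combined annual = $12,841.80
Per month = $12,841.80 ÷ 12 = $1,070.15
Required reserve = 2 × $1,070.15 = $2,140.30
Surplus = $2,925.23 − $2,140.30 = $784.93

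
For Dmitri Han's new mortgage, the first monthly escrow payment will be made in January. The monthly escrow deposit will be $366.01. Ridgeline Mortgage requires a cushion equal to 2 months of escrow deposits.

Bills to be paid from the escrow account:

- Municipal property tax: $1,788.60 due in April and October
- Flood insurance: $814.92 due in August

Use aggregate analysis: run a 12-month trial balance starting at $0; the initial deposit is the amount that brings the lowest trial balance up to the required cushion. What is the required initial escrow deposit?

Cushion = 2 × $366.01 = $732.02
Trial balance (start $0, +$366.01 each month, − disbursements):
  Jan: +$366.01 → $366.01
  Feb: +$366.01 → $732.02
  Mar: +$366.01 → $1,098.03
  Apr: +$366.01 − $1,788.60 → -$324.56
  May: +$366.01 → $41.45
  Jun: +$366.01 → $407.46
  Jul: +$366.01 → $773.47
  Aug: +$366.01 − $814.92 → $324.56
  Sep: +$366.01 → $690.57
  Oct: +$366.01 − $1,788.60 → -$732.02
  Nov: +$366.01 → -$366.01
  Dec: +$366.01 → $0.00
Lowest trial balance = -$732.02 (Oct)
Initial deposit = cushion − low point = $732.02 − (-$732.02) = $1,464.04

$1,464.04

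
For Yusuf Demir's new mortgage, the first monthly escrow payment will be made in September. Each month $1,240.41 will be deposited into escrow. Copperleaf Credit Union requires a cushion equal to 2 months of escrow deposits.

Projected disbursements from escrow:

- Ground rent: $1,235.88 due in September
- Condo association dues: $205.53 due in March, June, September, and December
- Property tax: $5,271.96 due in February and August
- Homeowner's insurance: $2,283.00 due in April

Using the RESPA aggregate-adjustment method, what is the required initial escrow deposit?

Cushion = 2 × $1,240.41 = $2,480.82
Trial balance (start $0, +$1,240.41 each month, − disbursements):
  Sep: +$1,240.41 − $1,441.41 → -$201.00
  Oct: +$1,240.41 → $1,039.41
  Nov: +$1,240.41 → $2,279.82
  Dec: +$1,240.41 − $205.53 → $3,314.70
  Jan: +$1,240.41 → $4,555.11
  Feb: +$1,240.41 − $5,271.96 → $523.56
  Mar: +$1,240.41 − $205.53 → $1,558.44
  Apr: +$1,240.41 − $2,283.00 → $515.85
  May: +$1,240.41 → $1,756.26
  Jun: +$1,240.41 − $205.53 → $2,791.14
  Jul: +$1,240.41 → $4,031.55
  Aug: +$1,240.41 − $5,271.96 → $0.00
Lowest trial balance = -$201.00 (Sep)
Initial deposit = cushion − low point = $2,480.82 − (-$201.00) = $2,681.82

$2,681.82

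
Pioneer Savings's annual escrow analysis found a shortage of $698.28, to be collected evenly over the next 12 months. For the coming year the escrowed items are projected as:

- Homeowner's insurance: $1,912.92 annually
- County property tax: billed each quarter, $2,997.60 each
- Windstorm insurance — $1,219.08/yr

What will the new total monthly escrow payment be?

Homeowner's insurance: $1,912.92 annually
County property tax: $2,997.60 × 4 = $11,990.40 annually
Windstorm insurance: $1,219.08 annually
Annual escrow total = $1,912.92 + $11,990.40 + $1,219.08 = $15,122.40
Monthly = $15,122.40 / 12 = $1,260.20
Shortage spread = $698.28 / 12 = $58.19/mo
New monthly escrow = $1,260.20 + $58.19 = $1,318.39

$1,318.39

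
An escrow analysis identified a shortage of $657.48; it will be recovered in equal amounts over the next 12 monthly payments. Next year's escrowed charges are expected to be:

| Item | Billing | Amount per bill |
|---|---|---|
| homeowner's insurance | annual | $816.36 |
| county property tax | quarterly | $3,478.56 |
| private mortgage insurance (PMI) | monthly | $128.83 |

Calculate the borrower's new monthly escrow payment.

$1,411.17

Homeowner's insurance — $816.36 annually
County property tax — $3,478.56 × 4 = $13,914.24 annually
Private mortgage insurance (PMI) — $128.83 × 12 = $1,545.96 annually
Total per year = $816.36 + $13,914.24 + $1,545.96 = $16,276.56
Monthly = $16,276.56 ÷ 12 = $1,356.38
Monthly shortage recovery: $657.48 ÷ 12 = $54.79
Adjusted monthly = $1,356.38 + $54.79 = $1,411.17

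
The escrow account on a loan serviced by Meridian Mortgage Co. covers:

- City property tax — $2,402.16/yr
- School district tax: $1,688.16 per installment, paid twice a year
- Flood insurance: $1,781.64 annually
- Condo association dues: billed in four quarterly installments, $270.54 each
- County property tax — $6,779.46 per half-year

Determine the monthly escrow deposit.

$1,850.10

City property tax — $2,402.16/yr
School district tax — $1,688.16 × 2 = $3,376.32/yr
Flood insurance — $1,781.64/yr
Condo association dues — $270.54 × 4 = $1,082.16/yr
County property tax — $6,779.46 × 2 = $13,558.92/yr
Total annual escrow = $2,402.16 + $3,376.32 + $1,781.64 + $1,082.16 + $13,558.92 = $22,201.20
Monthly escrow = $22,201.20 / 12 = $1,850.10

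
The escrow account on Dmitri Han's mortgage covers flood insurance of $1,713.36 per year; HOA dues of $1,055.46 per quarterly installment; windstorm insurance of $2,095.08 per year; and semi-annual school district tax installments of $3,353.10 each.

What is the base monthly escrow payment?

Flood insurance: $1,713.36 per year
HOA dues: $1,055.46 × 4 = $4,221.84 per year
Windstorm insurance: $2,095.08 per year
School district tax: $3,353.10 × 2 = $6,706.20 per year
Combined annual = $14,736.48
Monthly = $14,736.48 ÷ 12 = $1,228.04

$1,228.04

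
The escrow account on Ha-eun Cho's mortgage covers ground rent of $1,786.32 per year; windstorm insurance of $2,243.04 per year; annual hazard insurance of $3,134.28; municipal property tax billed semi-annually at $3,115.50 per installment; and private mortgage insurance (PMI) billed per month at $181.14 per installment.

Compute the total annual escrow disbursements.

Ground rent = $1,786.32 per year
Windstorm insurance = $2,243.04 per year
Hazard insurance = $3,134.28 per year
Municipal property tax = $3,115.50 × 2 = $6,231.00 per year
Private mortgage insurance (PMI) = $181.14 × 12 = $2,173.68 per year
Total annual escrow = $15,568.32

$15,568.32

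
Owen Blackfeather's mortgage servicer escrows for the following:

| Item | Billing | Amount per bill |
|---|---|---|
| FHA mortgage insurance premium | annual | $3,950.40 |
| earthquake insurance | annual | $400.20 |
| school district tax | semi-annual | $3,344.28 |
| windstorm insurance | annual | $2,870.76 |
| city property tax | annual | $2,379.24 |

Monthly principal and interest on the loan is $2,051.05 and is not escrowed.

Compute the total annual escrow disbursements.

$16,289.16

FHA mortgage insurance premium = $3,950.40 per year
Earthquake insurance = $400.20 per year
School district tax = $3,344.28 × 2 = $6,688.56 per year
Windstorm insurance = $2,870.76 per year
City property tax = $2,379.24 per year
Combined annual = $16,289.16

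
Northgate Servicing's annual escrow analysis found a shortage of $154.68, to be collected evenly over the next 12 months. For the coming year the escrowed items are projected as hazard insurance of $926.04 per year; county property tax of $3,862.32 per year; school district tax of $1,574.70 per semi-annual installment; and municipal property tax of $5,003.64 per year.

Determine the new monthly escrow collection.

$1,091.34

Hazard insurance — $926.04 per year
County property tax — $3,862.32 per year
School district tax — $1,574.70 × 2 = $3,149.40 per year
Municipal property tax — $5,003.64 per year
Combined annual = $12,941.40
Monthly escrow = $12,941.40 / 12 = $1,078.45
Shortage spread = $154.68 / 12 = $12.89/mo
New monthly escrow = $1,078.45 + $12.89 = $1,091.34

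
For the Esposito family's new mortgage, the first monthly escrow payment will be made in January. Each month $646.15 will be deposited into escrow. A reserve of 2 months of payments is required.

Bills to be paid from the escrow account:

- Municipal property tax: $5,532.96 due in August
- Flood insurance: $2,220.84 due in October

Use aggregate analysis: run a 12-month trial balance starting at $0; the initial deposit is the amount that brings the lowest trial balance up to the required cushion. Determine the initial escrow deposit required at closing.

$2,584.60

Cushion = 2 × $646.15 = $1,292.30
Trial balance (start $0, +$646.15 each month, − disbursements):
  Jan: +$646.15 → $646.15
  Feb: +$646.15 → $1,292.30
  Mar: +$646.15 → $1,938.45
  Apr: +$646.15 → $2,584.60
  May: +$646.15 → $3,230.75
  Jun: +$646.15 → $3,876.90
  Jul: +$646.15 → $4,523.05
  Aug: +$646.15 − $5,532.96 → -$363.76
  Sep: +$646.15 → $282.39
  Oct: +$646.15 − $2,220.84 → -$1,292.30
  Nov: +$646.15 → -$646.15
  Dec: +$646.15 → $0.00
Lowest trial balance = -$1,292.30 (Oct)
Initial deposit = cushion − low point = $1,292.30 − (-$1,292.30) = $2,584.60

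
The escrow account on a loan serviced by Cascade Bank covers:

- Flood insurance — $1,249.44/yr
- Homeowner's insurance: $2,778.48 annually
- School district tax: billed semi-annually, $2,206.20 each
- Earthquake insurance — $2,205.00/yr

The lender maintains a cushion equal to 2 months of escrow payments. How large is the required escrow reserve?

$1,774.22

Flood insurance — $1,249.44 per year
Homeowner's insurance — $2,778.48 per year
School district tax — $2,206.20 × 2 = $4,412.40 per year
Earthquake insurance — $2,205.00 per year
Total per year = $10,645.32
Monthly escrow = $10,645.32 ÷ 12 = $887.11
Reserve = 2 × $887.11 = $1,774.22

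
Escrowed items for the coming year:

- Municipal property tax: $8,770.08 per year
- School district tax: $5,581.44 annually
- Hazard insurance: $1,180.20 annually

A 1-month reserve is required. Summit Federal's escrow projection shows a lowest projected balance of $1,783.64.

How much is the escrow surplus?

Municipal property tax: $8,770.08 per year
School district tax: $5,581.44 per year
Hazard insurance: $1,180.20 per year
Total per year = $15,531.72
Monthly = $15,531.72 ÷ 12 = $1,294.31
Required cushion = 1 × $1,294.31 = $1,294.31
Surplus = $1,783.64 − $1,294.31 = $489.33

$489.33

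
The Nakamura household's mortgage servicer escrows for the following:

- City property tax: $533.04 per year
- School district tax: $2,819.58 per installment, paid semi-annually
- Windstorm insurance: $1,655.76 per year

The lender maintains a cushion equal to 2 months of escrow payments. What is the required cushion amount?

City property tax = $533.04 annually
School district tax = $2,819.58 × 2 = $5,639.16 annually
Windstorm insurance = $1,655.76 annually
Total annual escrow = $7,827.96
Per month = $7,827.96 / 12 = $652.33
Reserve = 2 × $652.33 = $1,304.66

$1,304.66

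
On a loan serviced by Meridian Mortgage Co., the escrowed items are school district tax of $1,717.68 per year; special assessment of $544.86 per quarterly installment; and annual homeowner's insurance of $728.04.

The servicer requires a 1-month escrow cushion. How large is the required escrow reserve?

$385.43

School district tax = $1,717.68 annually
Special assessment = $544.86 × 4 = $2,179.44 annually
Homeowner's insurance = $728.04 annually
Total per year = $1,717.68 + $2,179.44 + $728.04 = $4,625.16
Monthly escrow = $4,625.16 / 12 = $385.43
Required cushion = 1 × $385.43 = $385.43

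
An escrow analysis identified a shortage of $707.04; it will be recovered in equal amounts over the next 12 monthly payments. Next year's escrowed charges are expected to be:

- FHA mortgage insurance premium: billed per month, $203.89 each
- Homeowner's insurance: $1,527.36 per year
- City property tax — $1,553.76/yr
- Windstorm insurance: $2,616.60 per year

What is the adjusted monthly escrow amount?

FHA mortgage insurance premium — $203.89 × 12 = $2,446.68 annually
Homeowner's insurance — $1,527.36 annually
City property tax — $1,553.76 annually
Windstorm insurance — $2,616.60 annually
Total annual escrow = $8,144.40
Monthly escrow = $8,144.40 / 12 = $678.70
Shortage per month = $707.04 / 12 = $58.92
New monthly escrow = $678.70 + $58.92 = $737.62

$737.62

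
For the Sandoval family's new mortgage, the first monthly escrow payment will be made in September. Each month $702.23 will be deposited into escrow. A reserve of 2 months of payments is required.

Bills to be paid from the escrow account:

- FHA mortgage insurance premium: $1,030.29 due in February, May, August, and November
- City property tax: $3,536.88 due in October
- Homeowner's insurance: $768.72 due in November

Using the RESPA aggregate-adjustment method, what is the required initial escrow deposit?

Cushion = 2 × $702.23 = $1,404.46
Trial balance (start $0, +$702.23 each month, − disbursements):
  Sep: +$702.23 → $702.23
  Oct: +$702.23 − $3,536.88 → -$2,132.42
  Nov: +$702.23 − $1,799.01 → -$3,229.20
  Dec: +$702.23 → -$2,526.97
  Jan: +$702.23 → -$1,824.74
  Feb: +$702.23 − $1,030.29 → -$2,152.80
  Mar: +$702.23 → -$1,450.57
  Apr: +$702.23 → -$748.34
  May: +$702.23 − $1,030.29 → -$1,076.40
  Jun: +$702.23 → -$374.17
  Jul: +$702.23 → $328.06
  Aug: +$702.23 − $1,030.29 → $0.00
Lowest trial balance = -$3,229.20 (Nov)
Initial deposit = cushion − low point = $1,404.46 − (-$3,229.20) = $4,633.66

$4,633.66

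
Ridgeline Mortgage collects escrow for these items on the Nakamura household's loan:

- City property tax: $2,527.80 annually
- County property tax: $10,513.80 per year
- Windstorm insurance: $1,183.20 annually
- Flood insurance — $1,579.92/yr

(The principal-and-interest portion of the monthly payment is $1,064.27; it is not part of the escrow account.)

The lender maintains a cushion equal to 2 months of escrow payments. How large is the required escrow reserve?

$2,634.12

City property tax — $2,527.80 annually
County property tax — $10,513.80 annually
Windstorm insurance — $1,183.20 annually
Flood insurance — $1,579.92 annually
Total annual escrow = $2,527.80 + $10,513.80 + $1,183.20 + $1,579.92 = $15,804.72
Monthly escrow = $15,804.72 ÷ 12 = $1,317.06
Required cushion = 2 × $1,317.06 = $2,634.12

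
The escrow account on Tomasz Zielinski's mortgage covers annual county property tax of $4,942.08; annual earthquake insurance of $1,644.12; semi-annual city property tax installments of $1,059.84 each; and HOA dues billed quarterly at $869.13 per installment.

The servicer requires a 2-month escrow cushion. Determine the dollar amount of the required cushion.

County property tax — $4,942.08
Earthquake insurance — $1,644.12
City property tax — $1,059.84 × 2 = $2,119.68
HOA dues — $869.13 × 4 = $3,476.52
Total per year = $4,942.08 + $1,644.12 + $2,119.68 + $3,476.52 = $12,182.40
Monthly escrow = $12,182.40 ÷ 12 = $1,015.20
Cushion = 2 × $1,015.20 = $2,030.40

$2,030.40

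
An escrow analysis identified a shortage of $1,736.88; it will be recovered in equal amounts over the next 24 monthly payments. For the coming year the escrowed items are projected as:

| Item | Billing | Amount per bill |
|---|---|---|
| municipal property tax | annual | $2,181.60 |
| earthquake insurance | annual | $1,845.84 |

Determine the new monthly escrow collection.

$407.99

Municipal property tax = $2,181.60/yr
Earthquake insurance = $1,845.84/yr
Annual escrow total = $2,181.60 + $1,845.84 = $4,027.44
Per month = $4,027.44 ÷ 12 = $335.62
Shortage spread = $1,736.88 ÷ 24 = $72.37/mo
Adjusted monthly = $335.62 + $72.37 = $407.99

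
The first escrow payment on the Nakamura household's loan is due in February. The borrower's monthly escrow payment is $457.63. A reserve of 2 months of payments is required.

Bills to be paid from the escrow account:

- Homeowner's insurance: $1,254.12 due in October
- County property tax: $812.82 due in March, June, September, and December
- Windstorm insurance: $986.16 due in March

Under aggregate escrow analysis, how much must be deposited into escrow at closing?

$1,798.98

Cushion = 2 × $457.63 = $915.26
Trial balance (start $0, +$457.63 each month, − disbursements):
  Feb: +$457.63 → $457.63
  Mar: +$457.63 − $1,798.98 → -$883.72
  Apr: +$457.63 → -$426.09
  May: +$457.63 → $31.54
  Jun: +$457.63 − $812.82 → -$323.65
  Jul: +$457.63 → $133.98
  Aug: +$457.63 → $591.61
  Sep: +$457.63 − $812.82 → $236.42
  Oct: +$457.63 − $1,254.12 → -$560.07
  Nov: +$457.63 → -$102.44
  Dec: +$457.63 − $812.82 → -$457.63
  Jan: +$457.63 → $0.00
Lowest trial balance = -$883.72 (Mar)
Initial deposit = cushion − low point = $915.26 − (-$883.72) = $1,798.98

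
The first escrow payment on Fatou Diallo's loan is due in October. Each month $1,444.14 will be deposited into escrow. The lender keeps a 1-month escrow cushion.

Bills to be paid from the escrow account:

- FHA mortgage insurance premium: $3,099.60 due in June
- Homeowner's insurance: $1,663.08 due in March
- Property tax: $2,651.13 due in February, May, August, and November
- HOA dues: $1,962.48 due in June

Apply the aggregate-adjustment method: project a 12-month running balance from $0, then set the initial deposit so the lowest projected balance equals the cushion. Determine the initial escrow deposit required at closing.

Cushion = 1 × $1,444.14 = $1,444.14
Trial balance (start $0, +$1,444.14 each month, − disbursements):
  Oct: +$1,444.14 → $1,444.14
  Nov: +$1,444.14 − $2,651.13 → $237.15
  Dec: +$1,444.14 → $1,681.29
  Jan: +$1,444.14 → $3,125.43
  Feb: +$1,444.14 − $2,651.13 → $1,918.44
  Mar: +$1,444.14 − $1,663.08 → $1,699.50
  Apr: +$1,444.14 → $3,143.64
  May: +$1,444.14 − $2,651.13 → $1,936.65
  Jun: +$1,444.14 − $5,062.08 → -$1,681.29
  Jul: +$1,444.14 → -$237.15
  Aug: +$1,444.14 − $2,651.13 → -$1,444.14
  Sep: +$1,444.14 → $0.00
Lowest trial balance = -$1,681.29 (Jun)
Initial deposit = cushion − low point = $1,444.14 − (-$1,681.29) = $3,125.43

$3,125.43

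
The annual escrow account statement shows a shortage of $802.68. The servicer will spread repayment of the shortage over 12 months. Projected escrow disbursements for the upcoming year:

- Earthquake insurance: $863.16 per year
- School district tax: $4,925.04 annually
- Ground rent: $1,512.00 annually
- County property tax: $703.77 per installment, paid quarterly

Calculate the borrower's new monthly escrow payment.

Earthquake insurance: $863.16
School district tax: $4,925.04
Ground rent: $1,512.00
County property tax: $703.77 × 4 = $2,815.08
Combined annual = $10,115.28
Base monthly escrow = $10,115.28 ÷ 12 = $842.94
Shortage spread = $802.68 / 12 = $66.89/mo
Adjusted monthly = $842.94 + $66.89 = $909.83

$909.83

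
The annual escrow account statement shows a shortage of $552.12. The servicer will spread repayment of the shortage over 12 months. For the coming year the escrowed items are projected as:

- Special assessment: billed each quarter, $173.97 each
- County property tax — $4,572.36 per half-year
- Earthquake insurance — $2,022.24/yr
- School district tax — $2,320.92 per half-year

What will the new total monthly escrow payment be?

$1,421.40

Special assessment — $173.97 × 4 = $695.88
County property tax — $4,572.36 × 2 = $9,144.72
Earthquake insurance — $2,022.24
School district tax — $2,320.92 × 2 = $4,641.84
Yearly total = $695.88 + $9,144.72 + $2,022.24 + $4,641.84 = $16,504.68
Base monthly escrow = $16,504.68 / 12 = $1,375.39
Monthly shortage recovery: $552.12 ÷ 12 = $46.01
Adjusted monthly = $1,375.39 + $46.01 = $1,421.40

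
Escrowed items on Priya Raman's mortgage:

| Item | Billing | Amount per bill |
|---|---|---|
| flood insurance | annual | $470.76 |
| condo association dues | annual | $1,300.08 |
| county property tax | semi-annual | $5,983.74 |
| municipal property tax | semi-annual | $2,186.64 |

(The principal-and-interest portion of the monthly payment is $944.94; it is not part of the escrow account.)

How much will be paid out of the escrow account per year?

$18,111.60

Flood insurance: $470.76
Condo association dues: $1,300.08
County property tax: $5,983.74 × 2 = $11,967.48
Municipal property tax: $2,186.64 × 2 = $4,373.28
Annual escrow total = $470.76 + $1,300.08 + $11,967.48 + $4,373.28 = $18,111.60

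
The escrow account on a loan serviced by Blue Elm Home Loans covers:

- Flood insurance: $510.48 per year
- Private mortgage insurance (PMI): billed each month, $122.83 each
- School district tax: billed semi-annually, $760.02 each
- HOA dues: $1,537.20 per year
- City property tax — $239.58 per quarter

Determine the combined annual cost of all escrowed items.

Flood insurance — $510.48/yr
Private mortgage insurance (PMI) — $122.83 × 12 = $1,473.96/yr
School district tax — $760.02 × 2 = $1,520.04/yr
HOA dues — $1,537.20/yr
City property tax — $239.58 × 4 = $958.32/yr
Total per year = $6,000.00

$6,000.00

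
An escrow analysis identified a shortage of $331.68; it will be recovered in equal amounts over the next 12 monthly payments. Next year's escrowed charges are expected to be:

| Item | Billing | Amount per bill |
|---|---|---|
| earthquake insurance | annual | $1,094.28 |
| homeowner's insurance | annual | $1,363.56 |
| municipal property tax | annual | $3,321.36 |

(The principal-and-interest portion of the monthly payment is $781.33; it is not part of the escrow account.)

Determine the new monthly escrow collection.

Earthquake insurance — $1,094.28 per year
Homeowner's insurance — $1,363.56 per year
Municipal property tax — $3,321.36 per year
Total annual escrow = $1,094.28 + $1,363.56 + $3,321.36 = $5,779.20
Base monthly escrow = $5,779.20 / 12 = $481.60
Shortage spread = $331.68 / 12 = $27.64/mo
New monthly escrow = $481.60 + $27.64 = $509.24

$509.24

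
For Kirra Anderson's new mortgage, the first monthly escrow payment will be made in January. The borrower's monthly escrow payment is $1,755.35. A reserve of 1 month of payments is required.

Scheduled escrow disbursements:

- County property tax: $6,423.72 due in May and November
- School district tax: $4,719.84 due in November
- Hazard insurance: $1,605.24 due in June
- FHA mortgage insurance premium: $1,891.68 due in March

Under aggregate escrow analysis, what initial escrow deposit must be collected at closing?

Cushion = 1 × $1,755.35 = $1,755.35
Trial balance (start $0, +$1,755.35 each month, − disbursements):
  Jan: +$1,755.35 → $1,755.35
  Feb: +$1,755.35 → $3,510.70
  Mar: +$1,755.35 − $1,891.68 → $3,374.37
  Apr: +$1,755.35 → $5,129.72
  May: +$1,755.35 − $6,423.72 → $461.35
  Jun: +$1,755.35 − $1,605.24 → $611.46
  Jul: +$1,755.35 → $2,366.81
  Aug: +$1,755.35 → $4,122.16
  Sep: +$1,755.35 → $5,877.51
  Oct: +$1,755.35 → $7,632.86
  Nov: +$1,755.35 − $11,143.56 → -$1,755.35
  Dec: +$1,755.35 → $0.00
Lowest trial balance = -$1,755.35 (Nov)
Initial deposit = cushion − low point = $1,755.35 − (-$1,755.35) = $3,510.70

$3,510.70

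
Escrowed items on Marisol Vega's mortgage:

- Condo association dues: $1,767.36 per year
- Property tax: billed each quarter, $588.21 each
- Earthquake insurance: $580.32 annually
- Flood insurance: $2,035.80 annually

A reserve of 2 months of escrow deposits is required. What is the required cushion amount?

Condo association dues — $1,767.36
Property tax — $588.21 × 4 = $2,352.84
Earthquake insurance — $580.32
Flood insurance — $2,035.80
Combined annual = $1,767.36 + $2,352.84 + $580.32 + $2,035.80 = $6,736.32
Monthly = $6,736.32 / 12 = $561.36
Required cushion = 2 × $561.36 = $1,122.72

$1,122.72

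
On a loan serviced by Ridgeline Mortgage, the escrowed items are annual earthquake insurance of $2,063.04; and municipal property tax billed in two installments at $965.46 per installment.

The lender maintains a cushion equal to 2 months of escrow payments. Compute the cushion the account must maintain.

Earthquake insurance: $2,063.04
Municipal property tax: $965.46 × 2 = $1,930.92
Annual escrow total = $2,063.04 + $1,930.92 = $3,993.96
Monthly escrow = $3,993.96 / 12 = $332.83
Required cushion = 2 × $332.83 = $665.66

$665.66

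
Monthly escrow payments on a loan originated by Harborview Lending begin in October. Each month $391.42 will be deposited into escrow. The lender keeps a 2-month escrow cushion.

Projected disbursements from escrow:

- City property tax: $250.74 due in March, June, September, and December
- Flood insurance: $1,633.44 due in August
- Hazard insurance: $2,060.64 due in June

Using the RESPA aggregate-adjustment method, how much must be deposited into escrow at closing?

Cushion = 2 × $391.42 = $782.84
Trial balance (start $0, +$391.42 each month, − disbursements):
  Oct: +$391.42 → $391.42
  Nov: +$391.42 → $782.84
  Dec: +$391.42 − $250.74 → $923.52
  Jan: +$391.42 → $1,314.94
  Feb: +$391.42 → $1,706.36
  Mar: +$391.42 − $250.74 → $1,847.04
  Apr: +$391.42 → $2,238.46
  May: +$391.42 → $2,629.88
  Jun: +$391.42 − $2,311.38 → $709.92
  Jul: +$391.42 → $1,101.34
  Aug: +$391.42 − $1,633.44 → -$140.68
  Sep: +$391.42 − $250.74 → $0.00
Lowest trial balance = -$140.68 (Aug)
Initial deposit = cushion − low point = $782.84 − (-$140.68) = $923.52

$923.52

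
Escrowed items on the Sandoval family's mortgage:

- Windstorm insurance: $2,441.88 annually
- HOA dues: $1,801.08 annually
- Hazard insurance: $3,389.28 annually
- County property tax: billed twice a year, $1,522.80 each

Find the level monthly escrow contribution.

$889.82

Windstorm insurance — $2,441.88 annually
HOA dues — $1,801.08 annually
Hazard insurance — $3,389.28 annually
County property tax — $1,522.80 × 2 = $3,045.60 annually
Annual escrow total = $10,677.84
Monthly escrow = $10,677.84 ÷ 12 = $889.82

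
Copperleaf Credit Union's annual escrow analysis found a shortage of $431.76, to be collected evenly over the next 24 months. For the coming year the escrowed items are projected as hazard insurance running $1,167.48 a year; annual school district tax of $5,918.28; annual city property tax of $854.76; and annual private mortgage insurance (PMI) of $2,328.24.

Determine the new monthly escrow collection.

$873.72

Hazard insurance = $1,167.48/yr
School district tax = $5,918.28/yr
City property tax = $854.76/yr
Private mortgage insurance (PMI) = $2,328.24/yr
Yearly total = $10,268.76
Monthly = $10,268.76 ÷ 12 = $855.73
Shortage per month = $431.76 ÷ 24 = $17.99
Adjusted monthly = $855.73 + $17.99 = $873.72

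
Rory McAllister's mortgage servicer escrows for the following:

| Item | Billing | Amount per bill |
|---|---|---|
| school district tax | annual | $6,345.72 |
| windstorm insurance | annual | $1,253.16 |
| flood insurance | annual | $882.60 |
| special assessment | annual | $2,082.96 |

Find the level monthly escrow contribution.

$880.37

School district tax: $6,345.72 per year
Windstorm insurance: $1,253.16 per year
Flood insurance: $882.60 per year
Special assessment: $2,082.96 per year
Annual escrow total = $10,564.44
Base monthly escrow = $10,564.44 ÷ 12 = $880.37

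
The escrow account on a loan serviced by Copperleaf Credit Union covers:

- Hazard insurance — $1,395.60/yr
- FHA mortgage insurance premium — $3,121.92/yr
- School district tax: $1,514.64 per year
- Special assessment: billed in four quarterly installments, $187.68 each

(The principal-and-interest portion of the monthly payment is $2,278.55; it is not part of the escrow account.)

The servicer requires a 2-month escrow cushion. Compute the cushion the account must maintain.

$1,130.48

Hazard insurance — $1,395.60 annually
FHA mortgage insurance premium — $3,121.92 annually
School district tax — $1,514.64 annually
Special assessment — $187.68 × 4 = $750.72 annually
Total per year = $1,395.60 + $3,121.92 + $1,514.64 + $750.72 = $6,782.88
Monthly = $6,782.88 ÷ 12 = $565.24
Reserve = 2 × $565.24 = $1,130.48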